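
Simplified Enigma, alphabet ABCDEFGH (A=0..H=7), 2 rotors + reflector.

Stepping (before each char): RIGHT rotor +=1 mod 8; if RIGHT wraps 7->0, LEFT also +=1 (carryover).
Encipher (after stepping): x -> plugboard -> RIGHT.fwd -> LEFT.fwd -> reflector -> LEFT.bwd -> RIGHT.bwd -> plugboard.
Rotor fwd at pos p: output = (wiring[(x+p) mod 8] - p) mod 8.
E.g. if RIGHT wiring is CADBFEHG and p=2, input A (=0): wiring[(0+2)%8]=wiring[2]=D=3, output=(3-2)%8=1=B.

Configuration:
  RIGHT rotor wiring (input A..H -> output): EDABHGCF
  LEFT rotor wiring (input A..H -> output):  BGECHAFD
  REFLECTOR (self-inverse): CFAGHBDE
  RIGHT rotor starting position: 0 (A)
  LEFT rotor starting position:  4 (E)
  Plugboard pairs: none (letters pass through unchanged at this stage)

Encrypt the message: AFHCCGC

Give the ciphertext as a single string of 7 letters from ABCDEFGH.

Answer: GHAHDFE

Derivation:
Char 1 ('A'): step: R->1, L=4; A->plug->A->R->C->L->B->refl->F->L'->E->R'->G->plug->G
Char 2 ('F'): step: R->2, L=4; F->plug->F->R->D->L->H->refl->E->L'->B->R'->H->plug->H
Char 3 ('H'): step: R->3, L=4; H->plug->H->R->F->L->C->refl->A->L'->G->R'->A->plug->A
Char 4 ('C'): step: R->4, L=4; C->plug->C->R->G->L->A->refl->C->L'->F->R'->H->plug->H
Char 5 ('C'): step: R->5, L=4; C->plug->C->R->A->L->D->refl->G->L'->H->R'->D->plug->D
Char 6 ('G'): step: R->6, L=4; G->plug->G->R->B->L->E->refl->H->L'->D->R'->F->plug->F
Char 7 ('C'): step: R->7, L=4; C->plug->C->R->E->L->F->refl->B->L'->C->R'->E->plug->E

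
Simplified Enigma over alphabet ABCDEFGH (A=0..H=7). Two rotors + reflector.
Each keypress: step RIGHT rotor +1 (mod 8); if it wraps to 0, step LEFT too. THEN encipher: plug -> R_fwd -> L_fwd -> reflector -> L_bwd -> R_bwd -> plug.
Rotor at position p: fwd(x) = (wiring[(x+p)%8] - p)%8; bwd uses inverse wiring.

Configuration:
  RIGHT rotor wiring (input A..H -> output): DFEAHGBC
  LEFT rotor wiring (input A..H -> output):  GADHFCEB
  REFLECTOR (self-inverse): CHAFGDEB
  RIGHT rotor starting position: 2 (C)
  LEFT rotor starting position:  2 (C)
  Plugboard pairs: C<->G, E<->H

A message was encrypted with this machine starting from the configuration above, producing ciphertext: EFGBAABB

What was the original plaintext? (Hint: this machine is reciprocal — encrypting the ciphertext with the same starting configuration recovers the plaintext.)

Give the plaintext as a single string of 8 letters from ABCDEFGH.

Answer: CBHABEEG

Derivation:
Char 1 ('E'): step: R->3, L=2; E->plug->H->R->B->L->F->refl->D->L'->C->R'->G->plug->C
Char 2 ('F'): step: R->4, L=2; F->plug->F->R->B->L->F->refl->D->L'->C->R'->B->plug->B
Char 3 ('G'): step: R->5, L=2; G->plug->C->R->F->L->H->refl->B->L'->A->R'->E->plug->H
Char 4 ('B'): step: R->6, L=2; B->plug->B->R->E->L->C->refl->A->L'->D->R'->A->plug->A
Char 5 ('A'): step: R->7, L=2; A->plug->A->R->D->L->A->refl->C->L'->E->R'->B->plug->B
Char 6 ('A'): step: R->0, L->3 (L advanced); A->plug->A->R->D->L->B->refl->H->L'->C->R'->H->plug->E
Char 7 ('B'): step: R->1, L=3; B->plug->B->R->D->L->B->refl->H->L'->C->R'->H->plug->E
Char 8 ('B'): step: R->2, L=3; B->plug->B->R->G->L->F->refl->D->L'->F->R'->C->plug->G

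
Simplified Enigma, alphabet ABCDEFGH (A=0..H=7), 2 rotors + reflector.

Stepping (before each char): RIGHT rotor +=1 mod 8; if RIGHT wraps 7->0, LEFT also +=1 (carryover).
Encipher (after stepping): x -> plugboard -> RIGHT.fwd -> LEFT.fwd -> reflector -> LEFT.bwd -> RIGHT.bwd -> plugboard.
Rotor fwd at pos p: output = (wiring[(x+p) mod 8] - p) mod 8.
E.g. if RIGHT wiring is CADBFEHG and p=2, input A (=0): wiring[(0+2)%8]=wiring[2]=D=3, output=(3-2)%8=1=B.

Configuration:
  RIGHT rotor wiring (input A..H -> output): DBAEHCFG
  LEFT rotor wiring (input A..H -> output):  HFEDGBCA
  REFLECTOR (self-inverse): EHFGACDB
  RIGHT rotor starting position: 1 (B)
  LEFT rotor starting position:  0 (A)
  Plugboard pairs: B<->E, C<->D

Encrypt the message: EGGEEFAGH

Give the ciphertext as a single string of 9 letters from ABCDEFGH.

Char 1 ('E'): step: R->2, L=0; E->plug->B->R->C->L->E->refl->A->L'->H->R'->H->plug->H
Char 2 ('G'): step: R->3, L=0; G->plug->G->R->G->L->C->refl->F->L'->B->R'->A->plug->A
Char 3 ('G'): step: R->4, L=0; G->plug->G->R->E->L->G->refl->D->L'->D->R'->A->plug->A
Char 4 ('E'): step: R->5, L=0; E->plug->B->R->A->L->H->refl->B->L'->F->R'->A->plug->A
Char 5 ('E'): step: R->6, L=0; E->plug->B->R->A->L->H->refl->B->L'->F->R'->C->plug->D
Char 6 ('F'): step: R->7, L=0; F->plug->F->R->A->L->H->refl->B->L'->F->R'->E->plug->B
Char 7 ('A'): step: R->0, L->1 (L advanced); A->plug->A->R->D->L->F->refl->C->L'->C->R'->F->plug->F
Char 8 ('G'): step: R->1, L=1; G->plug->G->R->F->L->B->refl->H->L'->G->R'->D->plug->C
Char 9 ('H'): step: R->2, L=1; H->plug->H->R->H->L->G->refl->D->L'->B->R'->G->plug->G

Answer: HAAADBFCG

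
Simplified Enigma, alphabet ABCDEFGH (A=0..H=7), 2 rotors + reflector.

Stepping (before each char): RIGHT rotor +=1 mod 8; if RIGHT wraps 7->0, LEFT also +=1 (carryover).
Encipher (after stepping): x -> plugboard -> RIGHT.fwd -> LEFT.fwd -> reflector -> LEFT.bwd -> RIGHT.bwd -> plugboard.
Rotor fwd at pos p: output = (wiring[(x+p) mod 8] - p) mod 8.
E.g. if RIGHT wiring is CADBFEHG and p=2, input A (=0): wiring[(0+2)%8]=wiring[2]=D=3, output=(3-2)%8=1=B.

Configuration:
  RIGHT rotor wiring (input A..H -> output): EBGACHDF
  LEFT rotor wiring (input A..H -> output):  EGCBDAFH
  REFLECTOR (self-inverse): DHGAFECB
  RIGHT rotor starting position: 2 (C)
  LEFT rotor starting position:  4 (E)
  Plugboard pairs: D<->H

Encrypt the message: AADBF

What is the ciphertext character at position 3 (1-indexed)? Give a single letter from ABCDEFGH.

Char 1 ('A'): step: R->3, L=4; A->plug->A->R->F->L->C->refl->G->L'->G->R'->G->plug->G
Char 2 ('A'): step: R->4, L=4; A->plug->A->R->G->L->G->refl->C->L'->F->R'->F->plug->F
Char 3 ('D'): step: R->5, L=4; D->plug->H->R->F->L->C->refl->G->L'->G->R'->B->plug->B

B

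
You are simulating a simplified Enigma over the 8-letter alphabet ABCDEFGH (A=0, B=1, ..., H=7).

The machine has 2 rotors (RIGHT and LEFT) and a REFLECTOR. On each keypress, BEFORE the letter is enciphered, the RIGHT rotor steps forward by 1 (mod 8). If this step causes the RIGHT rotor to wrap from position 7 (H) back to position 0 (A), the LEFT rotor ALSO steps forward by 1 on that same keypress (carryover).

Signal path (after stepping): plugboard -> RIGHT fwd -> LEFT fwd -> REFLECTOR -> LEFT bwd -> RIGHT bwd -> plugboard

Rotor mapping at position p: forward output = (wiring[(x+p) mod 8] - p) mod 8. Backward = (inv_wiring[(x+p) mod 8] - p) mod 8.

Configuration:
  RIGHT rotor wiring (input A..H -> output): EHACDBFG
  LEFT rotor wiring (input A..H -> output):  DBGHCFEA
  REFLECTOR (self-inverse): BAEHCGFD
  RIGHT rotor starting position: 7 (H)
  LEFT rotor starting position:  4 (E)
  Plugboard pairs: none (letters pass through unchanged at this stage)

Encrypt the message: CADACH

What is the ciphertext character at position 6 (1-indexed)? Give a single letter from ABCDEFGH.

Char 1 ('C'): step: R->0, L->5 (L advanced); C->plug->C->R->A->L->A->refl->B->L'->F->R'->G->plug->G
Char 2 ('A'): step: R->1, L=5; A->plug->A->R->G->L->C->refl->E->L'->E->R'->F->plug->F
Char 3 ('D'): step: R->2, L=5; D->plug->D->R->H->L->F->refl->G->L'->D->R'->E->plug->E
Char 4 ('A'): step: R->3, L=5; A->plug->A->R->H->L->F->refl->G->L'->D->R'->E->plug->E
Char 5 ('C'): step: R->4, L=5; C->plug->C->R->B->L->H->refl->D->L'->C->R'->D->plug->D
Char 6 ('H'): step: R->5, L=5; H->plug->H->R->G->L->C->refl->E->L'->E->R'->A->plug->A

A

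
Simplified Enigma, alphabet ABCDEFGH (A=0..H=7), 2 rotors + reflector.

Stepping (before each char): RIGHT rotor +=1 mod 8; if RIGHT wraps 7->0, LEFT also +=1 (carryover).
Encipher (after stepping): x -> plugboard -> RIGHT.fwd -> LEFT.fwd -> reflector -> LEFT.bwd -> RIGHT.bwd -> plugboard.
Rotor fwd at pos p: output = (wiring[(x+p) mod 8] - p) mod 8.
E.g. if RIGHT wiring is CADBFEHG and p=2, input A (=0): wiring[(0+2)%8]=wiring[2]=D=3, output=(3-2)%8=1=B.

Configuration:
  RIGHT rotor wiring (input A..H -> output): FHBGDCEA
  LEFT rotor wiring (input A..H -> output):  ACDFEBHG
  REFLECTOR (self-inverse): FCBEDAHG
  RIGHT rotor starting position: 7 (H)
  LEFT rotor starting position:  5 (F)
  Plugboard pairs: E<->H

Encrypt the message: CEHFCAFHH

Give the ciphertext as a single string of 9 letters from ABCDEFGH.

Char 1 ('C'): step: R->0, L->6 (L advanced); C->plug->C->R->B->L->A->refl->F->L'->E->R'->G->plug->G
Char 2 ('E'): step: R->1, L=6; E->plug->H->R->E->L->F->refl->A->L'->B->R'->E->plug->H
Char 3 ('H'): step: R->2, L=6; H->plug->E->R->C->L->C->refl->B->L'->A->R'->D->plug->D
Char 4 ('F'): step: R->3, L=6; F->plug->F->R->C->L->C->refl->B->L'->A->R'->B->plug->B
Char 5 ('C'): step: R->4, L=6; C->plug->C->R->A->L->B->refl->C->L'->C->R'->H->plug->E
Char 6 ('A'): step: R->5, L=6; A->plug->A->R->F->L->H->refl->G->L'->G->R'->H->plug->E
Char 7 ('F'): step: R->6, L=6; F->plug->F->R->A->L->B->refl->C->L'->C->R'->B->plug->B
Char 8 ('H'): step: R->7, L=6; H->plug->E->R->H->L->D->refl->E->L'->D->R'->G->plug->G
Char 9 ('H'): step: R->0, L->7 (L advanced); H->plug->E->R->D->L->E->refl->D->L'->C->R'->F->plug->F

Answer: GHDBEEBGF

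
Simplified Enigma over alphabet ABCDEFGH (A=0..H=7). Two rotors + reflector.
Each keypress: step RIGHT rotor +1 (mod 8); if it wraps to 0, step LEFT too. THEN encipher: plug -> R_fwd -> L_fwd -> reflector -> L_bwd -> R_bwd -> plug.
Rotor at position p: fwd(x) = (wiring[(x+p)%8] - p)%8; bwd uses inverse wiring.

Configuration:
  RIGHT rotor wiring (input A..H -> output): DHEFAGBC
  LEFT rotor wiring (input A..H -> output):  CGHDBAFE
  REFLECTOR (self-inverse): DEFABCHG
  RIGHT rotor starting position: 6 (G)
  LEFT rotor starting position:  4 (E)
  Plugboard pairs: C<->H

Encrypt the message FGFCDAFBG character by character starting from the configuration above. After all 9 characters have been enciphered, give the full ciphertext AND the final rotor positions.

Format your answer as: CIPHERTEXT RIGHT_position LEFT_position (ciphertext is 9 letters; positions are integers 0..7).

Answer: CEGBAEBFB 7 5

Derivation:
Char 1 ('F'): step: R->7, L=4; F->plug->F->R->B->L->E->refl->B->L'->C->R'->H->plug->C
Char 2 ('G'): step: R->0, L->5 (L advanced); G->plug->G->R->B->L->A->refl->D->L'->A->R'->E->plug->E
Char 3 ('F'): step: R->1, L=5; F->plug->F->R->A->L->D->refl->A->L'->B->R'->G->plug->G
Char 4 ('C'): step: R->2, L=5; C->plug->H->R->F->L->C->refl->F->L'->D->R'->B->plug->B
Char 5 ('D'): step: R->3, L=5; D->plug->D->R->G->L->G->refl->H->L'->C->R'->A->plug->A
Char 6 ('A'): step: R->4, L=5; A->plug->A->R->E->L->B->refl->E->L'->H->R'->E->plug->E
Char 7 ('F'): step: R->5, L=5; F->plug->F->R->H->L->E->refl->B->L'->E->R'->B->plug->B
Char 8 ('B'): step: R->6, L=5; B->plug->B->R->E->L->B->refl->E->L'->H->R'->F->plug->F
Char 9 ('G'): step: R->7, L=5; G->plug->G->R->H->L->E->refl->B->L'->E->R'->B->plug->B
Final: ciphertext=CEGBAEBFB, RIGHT=7, LEFT=5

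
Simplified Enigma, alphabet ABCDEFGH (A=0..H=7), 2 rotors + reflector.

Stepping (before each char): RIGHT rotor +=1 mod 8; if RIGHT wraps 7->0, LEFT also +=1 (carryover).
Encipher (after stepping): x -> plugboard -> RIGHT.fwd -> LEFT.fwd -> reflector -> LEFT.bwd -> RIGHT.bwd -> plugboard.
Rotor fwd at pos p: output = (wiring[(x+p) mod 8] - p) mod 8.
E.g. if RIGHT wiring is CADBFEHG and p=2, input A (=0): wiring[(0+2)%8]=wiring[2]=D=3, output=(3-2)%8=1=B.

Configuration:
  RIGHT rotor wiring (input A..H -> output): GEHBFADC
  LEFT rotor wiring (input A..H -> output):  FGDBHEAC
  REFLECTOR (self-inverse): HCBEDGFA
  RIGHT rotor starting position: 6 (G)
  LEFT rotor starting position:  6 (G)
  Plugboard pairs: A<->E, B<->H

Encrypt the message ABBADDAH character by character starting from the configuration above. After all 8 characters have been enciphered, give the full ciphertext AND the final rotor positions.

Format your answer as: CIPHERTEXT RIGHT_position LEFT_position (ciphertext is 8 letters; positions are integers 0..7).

Char 1 ('A'): step: R->7, L=6; A->plug->E->R->C->L->H->refl->A->L'->D->R'->A->plug->E
Char 2 ('B'): step: R->0, L->7 (L advanced); B->plug->H->R->C->L->H->refl->A->L'->F->R'->E->plug->A
Char 3 ('B'): step: R->1, L=7; B->plug->H->R->F->L->A->refl->H->L'->C->R'->F->plug->F
Char 4 ('A'): step: R->2, L=7; A->plug->E->R->B->L->G->refl->F->L'->G->R'->D->plug->D
Char 5 ('D'): step: R->3, L=7; D->plug->D->R->A->L->D->refl->E->L'->D->R'->F->plug->F
Char 6 ('D'): step: R->4, L=7; D->plug->D->R->G->L->F->refl->G->L'->B->R'->A->plug->E
Char 7 ('A'): step: R->5, L=7; A->plug->E->R->H->L->B->refl->C->L'->E->R'->G->plug->G
Char 8 ('H'): step: R->6, L=7; H->plug->B->R->E->L->C->refl->B->L'->H->R'->G->plug->G
Final: ciphertext=EAFDFEGG, RIGHT=6, LEFT=7

Answer: EAFDFEGG 6 7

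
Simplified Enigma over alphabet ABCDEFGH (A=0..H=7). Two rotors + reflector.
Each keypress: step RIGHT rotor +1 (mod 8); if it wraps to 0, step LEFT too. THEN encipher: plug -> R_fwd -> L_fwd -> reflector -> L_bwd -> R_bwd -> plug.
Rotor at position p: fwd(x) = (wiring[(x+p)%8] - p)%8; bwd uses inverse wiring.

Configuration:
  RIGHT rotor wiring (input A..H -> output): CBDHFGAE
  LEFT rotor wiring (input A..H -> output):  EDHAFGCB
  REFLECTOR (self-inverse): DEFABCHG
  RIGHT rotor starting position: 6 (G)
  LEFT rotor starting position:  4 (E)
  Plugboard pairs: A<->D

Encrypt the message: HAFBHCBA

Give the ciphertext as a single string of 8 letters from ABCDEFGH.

Char 1 ('H'): step: R->7, L=4; H->plug->H->R->B->L->C->refl->F->L'->D->R'->B->plug->B
Char 2 ('A'): step: R->0, L->5 (L advanced); A->plug->D->R->H->L->A->refl->D->L'->G->R'->F->plug->F
Char 3 ('F'): step: R->1, L=5; F->plug->F->R->H->L->A->refl->D->L'->G->R'->C->plug->C
Char 4 ('B'): step: R->2, L=5; B->plug->B->R->F->L->C->refl->F->L'->B->R'->A->plug->D
Char 5 ('H'): step: R->3, L=5; H->plug->H->R->A->L->B->refl->E->L'->C->R'->B->plug->B
Char 6 ('C'): step: R->4, L=5; C->plug->C->R->E->L->G->refl->H->L'->D->R'->H->plug->H
Char 7 ('B'): step: R->5, L=5; B->plug->B->R->D->L->H->refl->G->L'->E->R'->E->plug->E
Char 8 ('A'): step: R->6, L=5; A->plug->D->R->D->L->H->refl->G->L'->E->R'->C->plug->C

Answer: BFCDBHEC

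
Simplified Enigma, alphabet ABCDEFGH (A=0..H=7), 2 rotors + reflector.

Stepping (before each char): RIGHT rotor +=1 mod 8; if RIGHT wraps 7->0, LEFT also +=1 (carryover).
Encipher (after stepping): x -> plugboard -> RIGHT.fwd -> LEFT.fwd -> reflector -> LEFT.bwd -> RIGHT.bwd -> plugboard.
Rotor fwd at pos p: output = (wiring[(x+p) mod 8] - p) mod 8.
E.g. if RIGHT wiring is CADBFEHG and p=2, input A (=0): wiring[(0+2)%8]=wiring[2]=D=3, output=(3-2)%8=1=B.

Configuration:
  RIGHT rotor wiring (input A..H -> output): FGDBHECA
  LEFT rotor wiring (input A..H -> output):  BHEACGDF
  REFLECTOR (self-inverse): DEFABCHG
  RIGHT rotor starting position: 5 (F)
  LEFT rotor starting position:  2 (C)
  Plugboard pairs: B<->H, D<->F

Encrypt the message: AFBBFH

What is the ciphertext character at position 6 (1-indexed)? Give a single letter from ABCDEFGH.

Char 1 ('A'): step: R->6, L=2; A->plug->A->R->E->L->B->refl->E->L'->D->R'->F->plug->D
Char 2 ('F'): step: R->7, L=2; F->plug->D->R->E->L->B->refl->E->L'->D->R'->H->plug->B
Char 3 ('B'): step: R->0, L->3 (L advanced); B->plug->H->R->A->L->F->refl->C->L'->E->R'->F->plug->D
Char 4 ('B'): step: R->1, L=3; B->plug->H->R->E->L->C->refl->F->L'->A->R'->C->plug->C
Char 5 ('F'): step: R->2, L=3; F->plug->D->R->C->L->D->refl->A->L'->D->R'->G->plug->G
Char 6 ('H'): step: R->3, L=3; H->plug->B->R->E->L->C->refl->F->L'->A->R'->H->plug->B

B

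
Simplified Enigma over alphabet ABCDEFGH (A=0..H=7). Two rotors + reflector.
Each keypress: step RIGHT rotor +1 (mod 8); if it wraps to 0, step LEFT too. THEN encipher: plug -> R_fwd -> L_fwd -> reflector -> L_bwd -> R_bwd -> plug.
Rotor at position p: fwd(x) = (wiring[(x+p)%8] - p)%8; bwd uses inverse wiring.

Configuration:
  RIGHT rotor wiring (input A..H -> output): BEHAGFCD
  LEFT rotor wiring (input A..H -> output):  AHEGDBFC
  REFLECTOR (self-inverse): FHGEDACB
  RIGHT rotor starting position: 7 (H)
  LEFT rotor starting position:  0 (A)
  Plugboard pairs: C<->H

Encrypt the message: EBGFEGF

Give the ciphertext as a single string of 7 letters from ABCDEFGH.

Char 1 ('E'): step: R->0, L->1 (L advanced); E->plug->E->R->G->L->B->refl->H->L'->H->R'->C->plug->H
Char 2 ('B'): step: R->1, L=1; B->plug->B->R->G->L->B->refl->H->L'->H->R'->C->plug->H
Char 3 ('G'): step: R->2, L=1; G->plug->G->R->H->L->H->refl->B->L'->G->R'->B->plug->B
Char 4 ('F'): step: R->3, L=1; F->plug->F->R->G->L->B->refl->H->L'->H->R'->D->plug->D
Char 5 ('E'): step: R->4, L=1; E->plug->E->R->F->L->E->refl->D->L'->B->R'->B->plug->B
Char 6 ('G'): step: R->5, L=1; G->plug->G->R->D->L->C->refl->G->L'->A->R'->A->plug->A
Char 7 ('F'): step: R->6, L=1; F->plug->F->R->C->L->F->refl->A->L'->E->R'->A->plug->A

Answer: HHBDBAA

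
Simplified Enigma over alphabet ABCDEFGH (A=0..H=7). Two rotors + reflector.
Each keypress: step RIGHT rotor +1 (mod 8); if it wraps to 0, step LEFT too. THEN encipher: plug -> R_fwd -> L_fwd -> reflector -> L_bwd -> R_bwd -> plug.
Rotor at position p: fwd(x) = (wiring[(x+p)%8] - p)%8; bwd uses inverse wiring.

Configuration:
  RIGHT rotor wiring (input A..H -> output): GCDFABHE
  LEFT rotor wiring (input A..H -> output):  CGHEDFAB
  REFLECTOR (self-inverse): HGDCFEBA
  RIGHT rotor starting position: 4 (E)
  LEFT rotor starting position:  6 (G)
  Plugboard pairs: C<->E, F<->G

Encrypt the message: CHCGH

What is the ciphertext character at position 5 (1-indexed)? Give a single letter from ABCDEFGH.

Char 1 ('C'): step: R->5, L=6; C->plug->E->R->F->L->G->refl->B->L'->E->R'->A->plug->A
Char 2 ('H'): step: R->6, L=6; H->plug->H->R->D->L->A->refl->H->L'->H->R'->F->plug->G
Char 3 ('C'): step: R->7, L=6; C->plug->E->R->G->L->F->refl->E->L'->C->R'->G->plug->F
Char 4 ('G'): step: R->0, L->7 (L advanced); G->plug->F->R->B->L->D->refl->C->L'->A->R'->E->plug->C
Char 5 ('H'): step: R->1, L=7; H->plug->H->R->F->L->E->refl->F->L'->E->R'->C->plug->E

E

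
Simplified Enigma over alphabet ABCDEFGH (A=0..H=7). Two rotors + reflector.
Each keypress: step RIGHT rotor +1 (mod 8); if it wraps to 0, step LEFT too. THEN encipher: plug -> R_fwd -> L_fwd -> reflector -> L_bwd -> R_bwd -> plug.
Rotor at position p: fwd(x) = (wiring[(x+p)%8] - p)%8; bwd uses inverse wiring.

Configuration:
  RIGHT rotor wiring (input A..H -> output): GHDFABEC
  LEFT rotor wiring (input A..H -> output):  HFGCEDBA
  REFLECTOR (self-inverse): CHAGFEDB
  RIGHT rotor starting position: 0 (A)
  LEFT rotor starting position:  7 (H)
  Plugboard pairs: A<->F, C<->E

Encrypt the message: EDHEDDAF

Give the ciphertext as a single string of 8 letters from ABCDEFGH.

Char 1 ('E'): step: R->1, L=7; E->plug->C->R->E->L->D->refl->G->L'->C->R'->B->plug->B
Char 2 ('D'): step: R->2, L=7; D->plug->D->R->H->L->C->refl->A->L'->B->R'->A->plug->F
Char 3 ('H'): step: R->3, L=7; H->plug->H->R->A->L->B->refl->H->L'->D->R'->F->plug->A
Char 4 ('E'): step: R->4, L=7; E->plug->C->R->A->L->B->refl->H->L'->D->R'->F->plug->A
Char 5 ('D'): step: R->5, L=7; D->plug->D->R->B->L->A->refl->C->L'->H->R'->B->plug->B
Char 6 ('D'): step: R->6, L=7; D->plug->D->R->B->L->A->refl->C->L'->H->R'->F->plug->A
Char 7 ('A'): step: R->7, L=7; A->plug->F->R->B->L->A->refl->C->L'->H->R'->B->plug->B
Char 8 ('F'): step: R->0, L->0 (L advanced); F->plug->A->R->G->L->B->refl->H->L'->A->R'->E->plug->C

Answer: BFAABABC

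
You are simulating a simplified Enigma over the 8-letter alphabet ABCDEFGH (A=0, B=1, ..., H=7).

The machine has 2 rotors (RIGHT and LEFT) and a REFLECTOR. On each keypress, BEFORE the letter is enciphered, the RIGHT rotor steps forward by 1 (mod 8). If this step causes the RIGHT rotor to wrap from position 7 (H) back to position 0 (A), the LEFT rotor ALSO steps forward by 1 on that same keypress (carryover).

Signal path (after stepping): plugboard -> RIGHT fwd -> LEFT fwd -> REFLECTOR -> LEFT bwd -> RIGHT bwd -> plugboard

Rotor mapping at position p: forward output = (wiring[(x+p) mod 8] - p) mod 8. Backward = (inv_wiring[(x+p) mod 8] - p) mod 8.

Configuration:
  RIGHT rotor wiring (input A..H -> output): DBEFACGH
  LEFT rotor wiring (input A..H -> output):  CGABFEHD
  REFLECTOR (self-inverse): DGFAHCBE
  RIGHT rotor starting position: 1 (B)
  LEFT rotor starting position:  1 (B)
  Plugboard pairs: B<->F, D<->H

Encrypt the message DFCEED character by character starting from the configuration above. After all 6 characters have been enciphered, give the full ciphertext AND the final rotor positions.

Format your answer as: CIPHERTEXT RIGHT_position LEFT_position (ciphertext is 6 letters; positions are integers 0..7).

Char 1 ('D'): step: R->2, L=1; D->plug->H->R->H->L->B->refl->G->L'->F->R'->F->plug->B
Char 2 ('F'): step: R->3, L=1; F->plug->B->R->F->L->G->refl->B->L'->H->R'->C->plug->C
Char 3 ('C'): step: R->4, L=1; C->plug->C->R->C->L->A->refl->D->L'->E->R'->A->plug->A
Char 4 ('E'): step: R->5, L=1; E->plug->E->R->E->L->D->refl->A->L'->C->R'->C->plug->C
Char 5 ('E'): step: R->6, L=1; E->plug->E->R->G->L->C->refl->F->L'->A->R'->A->plug->A
Char 6 ('D'): step: R->7, L=1; D->plug->H->R->H->L->B->refl->G->L'->F->R'->D->plug->H
Final: ciphertext=BCACAH, RIGHT=7, LEFT=1

Answer: BCACAH 7 1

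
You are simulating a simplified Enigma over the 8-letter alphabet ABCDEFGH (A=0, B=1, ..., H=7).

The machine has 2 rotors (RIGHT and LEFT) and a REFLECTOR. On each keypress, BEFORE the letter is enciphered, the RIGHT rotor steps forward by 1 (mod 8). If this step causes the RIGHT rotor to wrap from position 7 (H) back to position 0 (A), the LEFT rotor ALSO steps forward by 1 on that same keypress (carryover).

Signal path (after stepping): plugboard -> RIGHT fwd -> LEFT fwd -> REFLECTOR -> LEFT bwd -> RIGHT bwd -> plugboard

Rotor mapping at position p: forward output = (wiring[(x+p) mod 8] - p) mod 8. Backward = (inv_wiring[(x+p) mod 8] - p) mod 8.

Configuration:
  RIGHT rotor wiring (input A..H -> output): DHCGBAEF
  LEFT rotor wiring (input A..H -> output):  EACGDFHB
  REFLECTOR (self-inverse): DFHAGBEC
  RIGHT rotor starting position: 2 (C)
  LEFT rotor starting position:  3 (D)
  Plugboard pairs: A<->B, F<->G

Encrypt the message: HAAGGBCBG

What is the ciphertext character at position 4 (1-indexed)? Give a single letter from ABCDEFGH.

Char 1 ('H'): step: R->3, L=3; H->plug->H->R->H->L->H->refl->C->L'->C->R'->E->plug->E
Char 2 ('A'): step: R->4, L=3; A->plug->B->R->E->L->G->refl->E->L'->D->R'->F->plug->G
Char 3 ('A'): step: R->5, L=3; A->plug->B->R->H->L->H->refl->C->L'->C->R'->E->plug->E
Char 4 ('G'): step: R->6, L=3; G->plug->F->R->A->L->D->refl->A->L'->B->R'->D->plug->D

D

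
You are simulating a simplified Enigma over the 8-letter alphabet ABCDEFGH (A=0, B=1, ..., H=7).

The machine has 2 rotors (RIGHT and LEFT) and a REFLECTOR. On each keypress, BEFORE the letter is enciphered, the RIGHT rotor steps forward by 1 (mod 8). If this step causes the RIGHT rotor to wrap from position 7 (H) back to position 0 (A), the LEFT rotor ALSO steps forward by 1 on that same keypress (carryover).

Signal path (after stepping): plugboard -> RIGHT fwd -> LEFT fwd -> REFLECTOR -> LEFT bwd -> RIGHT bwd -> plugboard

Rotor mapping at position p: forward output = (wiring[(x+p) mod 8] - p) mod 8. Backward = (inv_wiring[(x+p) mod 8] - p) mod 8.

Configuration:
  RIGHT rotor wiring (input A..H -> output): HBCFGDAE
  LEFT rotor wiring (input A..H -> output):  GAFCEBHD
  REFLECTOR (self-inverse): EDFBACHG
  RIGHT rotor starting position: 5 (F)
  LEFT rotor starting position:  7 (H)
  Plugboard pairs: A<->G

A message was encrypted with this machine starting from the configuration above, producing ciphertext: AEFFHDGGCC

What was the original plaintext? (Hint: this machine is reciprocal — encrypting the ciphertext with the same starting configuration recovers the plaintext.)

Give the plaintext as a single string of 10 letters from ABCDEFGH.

Char 1 ('A'): step: R->6, L=7; A->plug->G->R->A->L->E->refl->A->L'->H->R'->F->plug->F
Char 2 ('E'): step: R->7, L=7; E->plug->E->R->G->L->C->refl->F->L'->F->R'->A->plug->G
Char 3 ('F'): step: R->0, L->0 (L advanced); F->plug->F->R->D->L->C->refl->F->L'->C->R'->C->plug->C
Char 4 ('F'): step: R->1, L=0; F->plug->F->R->H->L->D->refl->B->L'->F->R'->D->plug->D
Char 5 ('H'): step: R->2, L=0; H->plug->H->R->H->L->D->refl->B->L'->F->R'->G->plug->A
Char 6 ('D'): step: R->3, L=0; D->plug->D->R->F->L->B->refl->D->L'->H->R'->H->plug->H
Char 7 ('G'): step: R->4, L=0; G->plug->A->R->C->L->F->refl->C->L'->D->R'->E->plug->E
Char 8 ('G'): step: R->5, L=0; G->plug->A->R->G->L->H->refl->G->L'->A->R'->G->plug->A
Char 9 ('C'): step: R->6, L=0; C->plug->C->R->B->L->A->refl->E->L'->E->R'->E->plug->E
Char 10 ('C'): step: R->7, L=0; C->plug->C->R->C->L->F->refl->C->L'->D->R'->D->plug->D

Answer: FGCDAHEAED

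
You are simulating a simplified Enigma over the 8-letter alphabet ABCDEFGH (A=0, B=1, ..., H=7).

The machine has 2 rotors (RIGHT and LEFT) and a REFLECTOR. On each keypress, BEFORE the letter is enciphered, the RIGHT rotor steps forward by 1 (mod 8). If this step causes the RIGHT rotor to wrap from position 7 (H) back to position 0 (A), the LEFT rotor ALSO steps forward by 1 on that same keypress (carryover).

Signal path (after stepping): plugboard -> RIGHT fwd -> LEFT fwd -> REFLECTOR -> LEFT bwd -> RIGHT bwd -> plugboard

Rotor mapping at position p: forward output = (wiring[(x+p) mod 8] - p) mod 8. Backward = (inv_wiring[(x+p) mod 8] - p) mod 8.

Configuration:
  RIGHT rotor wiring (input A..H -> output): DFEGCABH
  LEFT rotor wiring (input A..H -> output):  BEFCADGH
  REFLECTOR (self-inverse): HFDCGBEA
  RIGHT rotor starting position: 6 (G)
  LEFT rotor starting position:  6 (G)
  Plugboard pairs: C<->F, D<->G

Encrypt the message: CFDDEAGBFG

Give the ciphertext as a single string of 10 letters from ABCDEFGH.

Answer: GDBBHGADCD

Derivation:
Char 1 ('C'): step: R->7, L=6; C->plug->F->R->D->L->G->refl->E->L'->F->R'->D->plug->G
Char 2 ('F'): step: R->0, L->7 (L advanced); F->plug->C->R->E->L->D->refl->C->L'->B->R'->G->plug->D
Char 3 ('D'): step: R->1, L=7; D->plug->G->R->G->L->E->refl->G->L'->D->R'->B->plug->B
Char 4 ('D'): step: R->2, L=7; D->plug->G->R->B->L->C->refl->D->L'->E->R'->B->plug->B
Char 5 ('E'): step: R->3, L=7; E->plug->E->R->E->L->D->refl->C->L'->B->R'->H->plug->H
Char 6 ('A'): step: R->4, L=7; A->plug->A->R->G->L->E->refl->G->L'->D->R'->D->plug->G
Char 7 ('G'): step: R->5, L=7; G->plug->D->R->G->L->E->refl->G->L'->D->R'->A->plug->A
Char 8 ('B'): step: R->6, L=7; B->plug->B->R->B->L->C->refl->D->L'->E->R'->G->plug->D
Char 9 ('F'): step: R->7, L=7; F->plug->C->R->G->L->E->refl->G->L'->D->R'->F->plug->C
Char 10 ('G'): step: R->0, L->0 (L advanced); G->plug->D->R->G->L->G->refl->E->L'->B->R'->G->plug->D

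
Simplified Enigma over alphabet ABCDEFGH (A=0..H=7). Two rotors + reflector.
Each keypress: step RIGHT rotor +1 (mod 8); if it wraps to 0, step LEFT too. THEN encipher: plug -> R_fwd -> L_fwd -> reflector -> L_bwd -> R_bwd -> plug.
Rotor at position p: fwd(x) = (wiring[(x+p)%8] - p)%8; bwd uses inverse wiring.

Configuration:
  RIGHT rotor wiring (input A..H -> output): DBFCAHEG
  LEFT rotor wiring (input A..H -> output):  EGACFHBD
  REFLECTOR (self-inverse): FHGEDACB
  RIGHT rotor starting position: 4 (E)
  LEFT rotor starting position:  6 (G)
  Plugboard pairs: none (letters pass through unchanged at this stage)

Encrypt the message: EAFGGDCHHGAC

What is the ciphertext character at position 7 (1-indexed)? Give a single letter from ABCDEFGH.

Char 1 ('E'): step: R->5, L=6; E->plug->E->R->E->L->C->refl->G->L'->C->R'->A->plug->A
Char 2 ('A'): step: R->6, L=6; A->plug->A->R->G->L->H->refl->B->L'->H->R'->E->plug->E
Char 3 ('F'): step: R->7, L=6; F->plug->F->R->B->L->F->refl->A->L'->D->R'->E->plug->E
Char 4 ('G'): step: R->0, L->7 (L advanced); G->plug->G->R->E->L->D->refl->E->L'->A->R'->E->plug->E
Char 5 ('G'): step: R->1, L=7; G->plug->G->R->F->L->G->refl->C->L'->H->R'->D->plug->D
Char 6 ('D'): step: R->2, L=7; D->plug->D->R->F->L->G->refl->C->L'->H->R'->H->plug->H
Char 7 ('C'): step: R->3, L=7; C->plug->C->R->E->L->D->refl->E->L'->A->R'->F->plug->F

F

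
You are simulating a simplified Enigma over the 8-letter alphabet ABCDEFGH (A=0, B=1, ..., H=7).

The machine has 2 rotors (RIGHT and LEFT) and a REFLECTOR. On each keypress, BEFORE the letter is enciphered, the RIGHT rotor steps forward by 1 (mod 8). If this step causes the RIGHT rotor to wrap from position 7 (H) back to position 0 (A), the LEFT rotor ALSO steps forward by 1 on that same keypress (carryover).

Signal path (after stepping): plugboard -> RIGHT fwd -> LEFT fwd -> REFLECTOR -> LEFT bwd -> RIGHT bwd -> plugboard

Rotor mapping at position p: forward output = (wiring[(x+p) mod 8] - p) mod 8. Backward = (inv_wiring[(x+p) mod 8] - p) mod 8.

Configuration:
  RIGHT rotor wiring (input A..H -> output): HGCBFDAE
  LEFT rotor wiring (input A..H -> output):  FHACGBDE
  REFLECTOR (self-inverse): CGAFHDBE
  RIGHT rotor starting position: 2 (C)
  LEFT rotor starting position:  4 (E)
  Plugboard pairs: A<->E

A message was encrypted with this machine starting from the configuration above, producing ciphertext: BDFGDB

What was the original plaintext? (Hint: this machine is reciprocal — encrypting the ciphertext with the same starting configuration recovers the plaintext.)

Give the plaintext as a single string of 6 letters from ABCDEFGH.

Char 1 ('B'): step: R->3, L=4; B->plug->B->R->C->L->H->refl->E->L'->G->R'->A->plug->E
Char 2 ('D'): step: R->4, L=4; D->plug->D->R->A->L->C->refl->A->L'->D->R'->E->plug->A
Char 3 ('F'): step: R->5, L=4; F->plug->F->R->F->L->D->refl->F->L'->B->R'->E->plug->A
Char 4 ('G'): step: R->6, L=4; G->plug->G->R->H->L->G->refl->B->L'->E->R'->E->plug->A
Char 5 ('D'): step: R->7, L=4; D->plug->D->R->D->L->A->refl->C->L'->A->R'->B->plug->B
Char 6 ('B'): step: R->0, L->5 (L advanced); B->plug->B->R->G->L->F->refl->D->L'->F->R'->E->plug->A

Answer: EAAABA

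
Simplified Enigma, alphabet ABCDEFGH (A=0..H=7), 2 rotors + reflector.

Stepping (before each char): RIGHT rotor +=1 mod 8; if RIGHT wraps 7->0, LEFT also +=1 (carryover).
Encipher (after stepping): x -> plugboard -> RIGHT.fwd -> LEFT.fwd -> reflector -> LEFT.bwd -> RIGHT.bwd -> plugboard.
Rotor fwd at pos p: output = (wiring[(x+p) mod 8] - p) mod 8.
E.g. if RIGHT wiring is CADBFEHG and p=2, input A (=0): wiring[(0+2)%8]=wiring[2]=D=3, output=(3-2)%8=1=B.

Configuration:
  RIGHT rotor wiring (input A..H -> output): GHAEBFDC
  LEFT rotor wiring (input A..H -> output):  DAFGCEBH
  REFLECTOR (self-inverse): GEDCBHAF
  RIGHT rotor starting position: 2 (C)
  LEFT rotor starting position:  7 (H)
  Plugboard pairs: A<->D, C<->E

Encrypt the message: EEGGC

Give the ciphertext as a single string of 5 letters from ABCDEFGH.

Answer: DDEEB

Derivation:
Char 1 ('E'): step: R->3, L=7; E->plug->C->R->C->L->B->refl->E->L'->B->R'->A->plug->D
Char 2 ('E'): step: R->4, L=7; E->plug->C->R->H->L->C->refl->D->L'->F->R'->A->plug->D
Char 3 ('G'): step: R->5, L=7; G->plug->G->R->H->L->C->refl->D->L'->F->R'->C->plug->E
Char 4 ('G'): step: R->6, L=7; G->plug->G->R->D->L->G->refl->A->L'->A->R'->C->plug->E
Char 5 ('C'): step: R->7, L=7; C->plug->E->R->F->L->D->refl->C->L'->H->R'->B->plug->B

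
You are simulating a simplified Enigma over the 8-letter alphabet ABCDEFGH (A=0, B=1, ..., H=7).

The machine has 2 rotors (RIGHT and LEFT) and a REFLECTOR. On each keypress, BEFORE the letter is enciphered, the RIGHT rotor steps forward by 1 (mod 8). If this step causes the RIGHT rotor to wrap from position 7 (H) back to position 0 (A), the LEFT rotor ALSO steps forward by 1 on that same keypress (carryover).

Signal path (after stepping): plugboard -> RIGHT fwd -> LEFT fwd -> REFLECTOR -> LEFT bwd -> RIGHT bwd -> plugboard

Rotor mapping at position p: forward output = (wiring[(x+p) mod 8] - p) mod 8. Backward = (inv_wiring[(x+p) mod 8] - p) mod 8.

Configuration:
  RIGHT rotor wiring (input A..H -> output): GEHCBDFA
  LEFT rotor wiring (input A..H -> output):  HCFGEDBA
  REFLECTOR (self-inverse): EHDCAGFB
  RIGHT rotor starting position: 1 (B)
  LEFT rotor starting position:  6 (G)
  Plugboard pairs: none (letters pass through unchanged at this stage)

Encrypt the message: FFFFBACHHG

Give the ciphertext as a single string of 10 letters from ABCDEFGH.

Answer: CECHFDDACB

Derivation:
Char 1 ('F'): step: R->2, L=6; F->plug->F->R->G->L->G->refl->F->L'->H->R'->C->plug->C
Char 2 ('F'): step: R->3, L=6; F->plug->F->R->D->L->E->refl->A->L'->F->R'->E->plug->E
Char 3 ('F'): step: R->4, L=6; F->plug->F->R->A->L->D->refl->C->L'->B->R'->C->plug->C
Char 4 ('F'): step: R->5, L=6; F->plug->F->R->C->L->B->refl->H->L'->E->R'->H->plug->H
Char 5 ('B'): step: R->6, L=6; B->plug->B->R->C->L->B->refl->H->L'->E->R'->F->plug->F
Char 6 ('A'): step: R->7, L=6; A->plug->A->R->B->L->C->refl->D->L'->A->R'->D->plug->D
Char 7 ('C'): step: R->0, L->7 (L advanced); C->plug->C->R->H->L->C->refl->D->L'->C->R'->D->plug->D
Char 8 ('H'): step: R->1, L=7; H->plug->H->R->F->L->F->refl->G->L'->D->R'->A->plug->A
Char 9 ('H'): step: R->2, L=7; H->plug->H->R->C->L->D->refl->C->L'->H->R'->C->plug->C
Char 10 ('G'): step: R->3, L=7; G->plug->G->R->B->L->A->refl->E->L'->G->R'->B->plug->B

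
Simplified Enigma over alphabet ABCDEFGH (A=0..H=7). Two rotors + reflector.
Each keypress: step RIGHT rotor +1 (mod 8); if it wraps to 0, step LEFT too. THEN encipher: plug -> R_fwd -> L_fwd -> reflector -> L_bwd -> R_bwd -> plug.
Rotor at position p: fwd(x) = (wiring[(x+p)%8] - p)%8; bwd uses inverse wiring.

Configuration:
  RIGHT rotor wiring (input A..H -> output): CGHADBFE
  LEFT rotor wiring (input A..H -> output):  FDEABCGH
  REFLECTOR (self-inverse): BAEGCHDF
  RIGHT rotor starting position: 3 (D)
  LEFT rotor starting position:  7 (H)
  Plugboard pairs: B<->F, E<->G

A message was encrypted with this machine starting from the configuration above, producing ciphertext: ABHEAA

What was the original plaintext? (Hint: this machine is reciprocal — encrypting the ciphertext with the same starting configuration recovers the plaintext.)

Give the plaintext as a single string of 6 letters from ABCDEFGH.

Answer: EDAAED

Derivation:
Char 1 ('A'): step: R->4, L=7; A->plug->A->R->H->L->H->refl->F->L'->D->R'->G->plug->E
Char 2 ('B'): step: R->5, L=7; B->plug->F->R->C->L->E->refl->C->L'->F->R'->D->plug->D
Char 3 ('H'): step: R->6, L=7; H->plug->H->R->D->L->F->refl->H->L'->H->R'->A->plug->A
Char 4 ('E'): step: R->7, L=7; E->plug->G->R->C->L->E->refl->C->L'->F->R'->A->plug->A
Char 5 ('A'): step: R->0, L->0 (L advanced); A->plug->A->R->C->L->E->refl->C->L'->F->R'->G->plug->E
Char 6 ('A'): step: R->1, L=0; A->plug->A->R->F->L->C->refl->E->L'->C->R'->D->plug->D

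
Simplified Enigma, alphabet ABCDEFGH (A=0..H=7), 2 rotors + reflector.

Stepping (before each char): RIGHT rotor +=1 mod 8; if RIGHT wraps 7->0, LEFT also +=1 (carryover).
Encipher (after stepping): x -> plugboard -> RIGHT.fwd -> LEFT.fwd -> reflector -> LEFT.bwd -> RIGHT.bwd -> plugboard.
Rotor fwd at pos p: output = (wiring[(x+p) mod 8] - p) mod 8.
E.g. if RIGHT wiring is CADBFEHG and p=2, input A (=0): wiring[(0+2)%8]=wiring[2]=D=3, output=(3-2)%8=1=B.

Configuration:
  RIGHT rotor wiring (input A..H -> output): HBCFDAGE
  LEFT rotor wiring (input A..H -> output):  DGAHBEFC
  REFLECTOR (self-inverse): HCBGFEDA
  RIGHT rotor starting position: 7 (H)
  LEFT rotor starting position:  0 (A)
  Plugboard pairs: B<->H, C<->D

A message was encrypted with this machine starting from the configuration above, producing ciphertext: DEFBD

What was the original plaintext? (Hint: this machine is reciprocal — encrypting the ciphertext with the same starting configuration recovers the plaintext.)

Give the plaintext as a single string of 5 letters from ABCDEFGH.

Char 1 ('D'): step: R->0, L->1 (L advanced); D->plug->C->R->C->L->G->refl->D->L'->E->R'->H->plug->B
Char 2 ('E'): step: R->1, L=1; E->plug->E->R->H->L->C->refl->B->L'->G->R'->H->plug->B
Char 3 ('F'): step: R->2, L=1; F->plug->F->R->C->L->G->refl->D->L'->E->R'->E->plug->E
Char 4 ('B'): step: R->3, L=1; B->plug->H->R->H->L->C->refl->B->L'->G->R'->G->plug->G
Char 5 ('D'): step: R->4, L=1; D->plug->C->R->C->L->G->refl->D->L'->E->R'->B->plug->H

Answer: BBEGH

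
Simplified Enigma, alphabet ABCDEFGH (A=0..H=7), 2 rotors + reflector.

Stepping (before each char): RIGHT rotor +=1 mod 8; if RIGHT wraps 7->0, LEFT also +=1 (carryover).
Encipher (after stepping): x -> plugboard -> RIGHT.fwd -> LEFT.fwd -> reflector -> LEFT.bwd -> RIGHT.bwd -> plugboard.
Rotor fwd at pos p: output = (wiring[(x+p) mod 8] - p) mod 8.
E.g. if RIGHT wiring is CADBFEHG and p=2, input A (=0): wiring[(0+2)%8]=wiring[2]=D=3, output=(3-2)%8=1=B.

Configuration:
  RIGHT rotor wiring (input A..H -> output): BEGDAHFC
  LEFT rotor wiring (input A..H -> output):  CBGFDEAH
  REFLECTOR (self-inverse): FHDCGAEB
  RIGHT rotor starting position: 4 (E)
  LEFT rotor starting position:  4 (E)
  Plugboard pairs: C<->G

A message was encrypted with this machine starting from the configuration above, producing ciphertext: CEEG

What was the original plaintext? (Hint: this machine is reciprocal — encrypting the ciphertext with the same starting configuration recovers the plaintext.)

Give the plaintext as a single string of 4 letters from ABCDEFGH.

Answer: HABD

Derivation:
Char 1 ('C'): step: R->5, L=4; C->plug->G->R->G->L->C->refl->D->L'->D->R'->H->plug->H
Char 2 ('E'): step: R->6, L=4; E->plug->E->R->A->L->H->refl->B->L'->H->R'->A->plug->A
Char 3 ('E'): step: R->7, L=4; E->plug->E->R->E->L->G->refl->E->L'->C->R'->B->plug->B
Char 4 ('G'): step: R->0, L->5 (L advanced); G->plug->C->R->G->L->A->refl->F->L'->D->R'->D->plug->D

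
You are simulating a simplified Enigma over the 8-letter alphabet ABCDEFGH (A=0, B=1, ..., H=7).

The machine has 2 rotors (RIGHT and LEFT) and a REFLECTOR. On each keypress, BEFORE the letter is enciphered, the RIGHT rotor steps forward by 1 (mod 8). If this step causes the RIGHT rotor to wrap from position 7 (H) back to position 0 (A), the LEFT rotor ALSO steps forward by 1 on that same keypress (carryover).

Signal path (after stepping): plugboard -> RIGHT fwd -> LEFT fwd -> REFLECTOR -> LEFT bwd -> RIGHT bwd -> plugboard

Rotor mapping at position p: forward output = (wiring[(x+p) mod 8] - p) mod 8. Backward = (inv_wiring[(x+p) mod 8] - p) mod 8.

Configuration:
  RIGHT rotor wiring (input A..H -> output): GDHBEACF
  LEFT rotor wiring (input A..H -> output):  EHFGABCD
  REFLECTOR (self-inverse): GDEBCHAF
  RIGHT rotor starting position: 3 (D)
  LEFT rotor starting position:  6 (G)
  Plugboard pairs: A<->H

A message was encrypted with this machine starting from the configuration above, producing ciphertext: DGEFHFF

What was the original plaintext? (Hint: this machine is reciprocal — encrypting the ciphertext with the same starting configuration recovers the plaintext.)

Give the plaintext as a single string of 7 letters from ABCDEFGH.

Char 1 ('D'): step: R->4, L=6; D->plug->D->R->B->L->F->refl->H->L'->E->R'->B->plug->B
Char 2 ('G'): step: R->5, L=6; G->plug->G->R->E->L->H->refl->F->L'->B->R'->D->plug->D
Char 3 ('E'): step: R->6, L=6; E->plug->E->R->B->L->F->refl->H->L'->E->R'->A->plug->H
Char 4 ('F'): step: R->7, L=6; F->plug->F->R->F->L->A->refl->G->L'->C->R'->E->plug->E
Char 5 ('H'): step: R->0, L->7 (L advanced); H->plug->A->R->G->L->C->refl->E->L'->A->R'->F->plug->F
Char 6 ('F'): step: R->1, L=7; F->plug->F->R->B->L->F->refl->H->L'->E->R'->G->plug->G
Char 7 ('F'): step: R->2, L=7; F->plug->F->R->D->L->G->refl->A->L'->C->R'->C->plug->C

Answer: BDHEFGC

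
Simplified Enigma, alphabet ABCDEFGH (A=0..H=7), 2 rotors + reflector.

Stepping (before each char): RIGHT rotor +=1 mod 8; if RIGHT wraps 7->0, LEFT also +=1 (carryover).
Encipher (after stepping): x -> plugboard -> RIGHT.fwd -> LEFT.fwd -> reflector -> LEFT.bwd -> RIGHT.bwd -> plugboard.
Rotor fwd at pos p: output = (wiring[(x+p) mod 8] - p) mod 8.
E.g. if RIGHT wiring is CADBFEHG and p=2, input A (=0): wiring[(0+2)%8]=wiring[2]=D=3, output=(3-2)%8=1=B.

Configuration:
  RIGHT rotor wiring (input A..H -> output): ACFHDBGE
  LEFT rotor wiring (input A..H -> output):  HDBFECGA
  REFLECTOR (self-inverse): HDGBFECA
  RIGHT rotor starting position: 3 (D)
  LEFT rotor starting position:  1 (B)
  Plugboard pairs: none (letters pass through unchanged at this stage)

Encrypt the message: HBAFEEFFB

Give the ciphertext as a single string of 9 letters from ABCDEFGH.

Char 1 ('H'): step: R->4, L=1; H->plug->H->R->D->L->D->refl->B->L'->E->R'->E->plug->E
Char 2 ('B'): step: R->5, L=1; B->plug->B->R->B->L->A->refl->H->L'->G->R'->H->plug->H
Char 3 ('A'): step: R->6, L=1; A->plug->A->R->A->L->C->refl->G->L'->H->R'->E->plug->E
Char 4 ('F'): step: R->7, L=1; F->plug->F->R->E->L->B->refl->D->L'->D->R'->C->plug->C
Char 5 ('E'): step: R->0, L->2 (L advanced); E->plug->E->R->D->L->A->refl->H->L'->A->R'->A->plug->A
Char 6 ('E'): step: R->1, L=2; E->plug->E->R->A->L->H->refl->A->L'->D->R'->G->plug->G
Char 7 ('F'): step: R->2, L=2; F->plug->F->R->C->L->C->refl->G->L'->F->R'->B->plug->B
Char 8 ('F'): step: R->3, L=2; F->plug->F->R->F->L->G->refl->C->L'->C->R'->H->plug->H
Char 9 ('B'): step: R->4, L=2; B->plug->B->R->F->L->G->refl->C->L'->C->R'->C->plug->C

Answer: EHECAGBHC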